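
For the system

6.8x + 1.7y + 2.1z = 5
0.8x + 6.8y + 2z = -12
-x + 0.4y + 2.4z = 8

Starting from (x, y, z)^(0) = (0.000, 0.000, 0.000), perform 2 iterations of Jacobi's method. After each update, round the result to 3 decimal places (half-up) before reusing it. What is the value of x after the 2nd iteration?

Iteration 1:
  x = (5 - (1.7)·0.000 - (2.1)·0.000) / (6.8) = 0.735
  y = (-12 - (0.8)·0.000 - (2)·0.000) / (6.8) = -1.765
  z = (8 - (-1)·0.000 - (0.4)·0.000) / (2.4) = 3.333
Iteration 2:
  x = (5 - (1.7)·-1.765 - (2.1)·3.333) / (6.8) = 0.147
  y = (-12 - (0.8)·0.735 - (2)·3.333) / (6.8) = -2.831
  z = (8 - (-1)·0.735 - (0.4)·-1.765) / (2.4) = 3.934

0.147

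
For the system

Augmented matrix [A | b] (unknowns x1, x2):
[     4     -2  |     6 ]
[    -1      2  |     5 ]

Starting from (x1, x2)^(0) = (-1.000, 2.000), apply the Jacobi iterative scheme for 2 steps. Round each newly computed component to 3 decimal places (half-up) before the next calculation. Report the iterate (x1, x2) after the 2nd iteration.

Iteration 1:
  x1 = (6 - (-2)·2.000) / (4) = 2.500
  x2 = (5 - (-1)·-1.000) / (2) = 2.000
Iteration 2:
  x1 = (6 - (-2)·2.000) / (4) = 2.500
  x2 = (5 - (-1)·2.500) / (2) = 3.750

(2.500, 3.750)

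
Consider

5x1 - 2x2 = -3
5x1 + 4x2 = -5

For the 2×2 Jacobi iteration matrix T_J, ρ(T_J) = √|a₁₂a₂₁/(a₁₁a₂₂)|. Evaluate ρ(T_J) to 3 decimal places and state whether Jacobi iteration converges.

a₁₂a₂₁/(a₁₁a₂₂) = (-2)·(5) / ((5)·(4)) = -0.500000
ρ = √|-0.500000| = √0.500000 = 0.707
ρ < 1, so Jacobi converges

0.707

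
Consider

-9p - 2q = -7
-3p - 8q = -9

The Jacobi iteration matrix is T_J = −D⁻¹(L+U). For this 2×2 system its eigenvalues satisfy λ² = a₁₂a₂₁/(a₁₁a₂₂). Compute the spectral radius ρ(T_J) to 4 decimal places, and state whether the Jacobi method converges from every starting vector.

0.2887

a₁₂a₂₁/(a₁₁a₂₂) = (-2)·(-3) / ((-9)·(-8)) = 0.083333
ρ = √|0.083333| = √0.083333 = 0.2887
ρ < 1, so Jacobi converges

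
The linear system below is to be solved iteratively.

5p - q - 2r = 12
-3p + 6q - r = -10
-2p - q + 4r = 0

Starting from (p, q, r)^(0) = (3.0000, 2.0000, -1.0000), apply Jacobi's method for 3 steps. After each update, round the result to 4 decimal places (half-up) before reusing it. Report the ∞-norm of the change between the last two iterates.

Iteration 1:
  p = (12 - (-1)·2.0000 - (-2)·-1.0000) / (5) = 2.4000
  q = (-10 - (-3)·3.0000 - (-1)·-1.0000) / (6) = -0.3333
  r = (0 - (-2)·3.0000 - (-1)·2.0000) / (4) = 2.0000
Iteration 2:
  p = (12 - (-1)·-0.3333 - (-2)·2.0000) / (5) = 3.1333
  q = (-10 - (-3)·2.4000 - (-1)·2.0000) / (6) = -0.1333
  r = (0 - (-2)·2.4000 - (-1)·-0.3333) / (4) = 1.1167
Iteration 3:
  p = (12 - (-1)·-0.1333 - (-2)·1.1167) / (5) = 2.8200
  q = (-10 - (-3)·3.1333 - (-1)·1.1167) / (6) = 0.0861
  r = (0 - (-2)·3.1333 - (-1)·-0.1333) / (4) = 1.5333
Change: (-0.3133, 0.2194, 0.4166) → max |·| = 0.4166

0.4166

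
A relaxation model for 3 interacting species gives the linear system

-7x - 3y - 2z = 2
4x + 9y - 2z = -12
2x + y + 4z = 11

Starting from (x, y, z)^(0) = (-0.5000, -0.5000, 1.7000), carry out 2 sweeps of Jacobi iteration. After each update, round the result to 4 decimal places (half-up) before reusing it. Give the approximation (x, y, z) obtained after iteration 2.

(-0.8643, -0.3913, 3.2119)

Iteration 1:
  x = (2 - (-3)·-0.5000 - (-2)·1.7000) / (-7) = -0.5571
  y = (-12 - (4)·-0.5000 - (-2)·1.7000) / (9) = -0.7333
  z = (11 - (2)·-0.5000 - (1)·-0.5000) / (4) = 3.1250
Iteration 2:
  x = (2 - (-3)·-0.7333 - (-2)·3.1250) / (-7) = -0.8643
  y = (-12 - (4)·-0.5571 - (-2)·3.1250) / (9) = -0.3913
  z = (11 - (2)·-0.5571 - (1)·-0.7333) / (4) = 3.2119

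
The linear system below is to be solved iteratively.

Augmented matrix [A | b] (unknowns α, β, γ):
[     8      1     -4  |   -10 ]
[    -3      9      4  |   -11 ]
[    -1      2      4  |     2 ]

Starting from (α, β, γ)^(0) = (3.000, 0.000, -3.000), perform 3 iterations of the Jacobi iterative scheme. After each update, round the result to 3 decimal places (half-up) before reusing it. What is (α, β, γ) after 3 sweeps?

Iteration 1:
  α = (-10 - (1)·0.000 - (-4)·-3.000) / (8) = -2.750
  β = (-11 - (-3)·3.000 - (4)·-3.000) / (9) = 1.111
  γ = (2 - (-1)·3.000 - (2)·0.000) / (4) = 1.250
Iteration 2:
  α = (-10 - (1)·1.111 - (-4)·1.250) / (8) = -0.764
  β = (-11 - (-3)·-2.750 - (4)·1.250) / (9) = -2.694
  γ = (2 - (-1)·-2.750 - (2)·1.111) / (4) = -0.743
Iteration 3:
  α = (-10 - (1)·-2.694 - (-4)·-0.743) / (8) = -1.285
  β = (-11 - (-3)·-0.764 - (4)·-0.743) / (9) = -1.147
  γ = (2 - (-1)·-0.764 - (2)·-2.694) / (4) = 1.656

(-1.285, -1.147, 1.656)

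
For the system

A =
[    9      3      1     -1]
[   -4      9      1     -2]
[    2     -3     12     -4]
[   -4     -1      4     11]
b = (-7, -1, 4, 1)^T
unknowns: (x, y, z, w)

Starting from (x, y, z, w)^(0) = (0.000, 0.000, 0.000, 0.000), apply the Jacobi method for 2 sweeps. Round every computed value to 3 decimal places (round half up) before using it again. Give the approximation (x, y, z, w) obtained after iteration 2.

(-0.768, -0.474, 0.466, -0.323)

Iteration 1:
  x = (-7 - (3)·0.000 - (1)·0.000 - (-1)·0.000) / (9) = -0.778
  y = (-1 - (-4)·0.000 - (1)·0.000 - (-2)·0.000) / (9) = -0.111
  z = (4 - (2)·0.000 - (-3)·0.000 - (-4)·0.000) / (12) = 0.333
  w = (1 - (-4)·0.000 - (-1)·0.000 - (4)·0.000) / (11) = 0.091
Iteration 2:
  x = (-7 - (3)·-0.111 - (1)·0.333 - (-1)·0.091) / (9) = -0.768
  y = (-1 - (-4)·-0.778 - (1)·0.333 - (-2)·0.091) / (9) = -0.474
  z = (4 - (2)·-0.778 - (-3)·-0.111 - (-4)·0.091) / (12) = 0.466
  w = (1 - (-4)·-0.778 - (-1)·-0.111 - (4)·0.333) / (11) = -0.323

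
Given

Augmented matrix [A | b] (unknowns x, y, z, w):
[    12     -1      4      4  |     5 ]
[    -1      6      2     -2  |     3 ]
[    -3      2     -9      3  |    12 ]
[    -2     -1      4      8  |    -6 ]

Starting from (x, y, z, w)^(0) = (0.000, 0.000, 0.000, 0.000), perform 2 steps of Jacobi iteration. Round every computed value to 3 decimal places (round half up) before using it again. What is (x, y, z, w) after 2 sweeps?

Iteration 1:
  x = (5 - (-1)·0.000 - (4)·0.000 - (4)·0.000) / (12) = 0.417
  y = (3 - (-1)·0.000 - (2)·0.000 - (-2)·0.000) / (6) = 0.500
  z = (12 - (-3)·0.000 - (2)·0.000 - (3)·0.000) / (-9) = -1.333
  w = (-6 - (-2)·0.000 - (-1)·0.000 - (4)·0.000) / (8) = -0.750
Iteration 2:
  x = (5 - (-1)·0.500 - (4)·-1.333 - (4)·-0.750) / (12) = 1.153
  y = (3 - (-1)·0.417 - (2)·-1.333 - (-2)·-0.750) / (6) = 0.764
  z = (12 - (-3)·0.417 - (2)·0.500 - (3)·-0.750) / (-9) = -1.611
  w = (-6 - (-2)·0.417 - (-1)·0.500 - (4)·-1.333) / (8) = 0.083

(1.153, 0.764, -1.611, 0.083)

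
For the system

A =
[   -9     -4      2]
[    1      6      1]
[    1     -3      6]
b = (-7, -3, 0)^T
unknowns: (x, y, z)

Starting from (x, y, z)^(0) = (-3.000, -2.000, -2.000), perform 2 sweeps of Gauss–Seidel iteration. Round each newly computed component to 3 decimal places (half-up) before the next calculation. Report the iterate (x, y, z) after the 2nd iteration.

(0.856, -0.578, -0.432)

Iteration 1:
  x = (-7 - (-4)·-2.000 - (2)·-2.000) / (-9) = 1.222
  y = (-3 - (1)·1.222 - (1)·-2.000) / (6) = -0.370
  z = (0 - (1)·1.222 - (-3)·-0.370) / (6) = -0.389
Iteration 2:
  x = (-7 - (-4)·-0.370 - (2)·-0.389) / (-9) = 0.856
  y = (-3 - (1)·0.856 - (1)·-0.389) / (6) = -0.578
  z = (0 - (1)·0.856 - (-3)·-0.578) / (6) = -0.432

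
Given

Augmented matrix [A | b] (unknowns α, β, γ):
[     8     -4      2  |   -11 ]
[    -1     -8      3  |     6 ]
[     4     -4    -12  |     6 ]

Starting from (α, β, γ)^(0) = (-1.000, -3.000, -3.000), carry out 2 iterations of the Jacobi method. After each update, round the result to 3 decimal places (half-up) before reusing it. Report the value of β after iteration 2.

-0.422

Iteration 1:
  α = (-11 - (-4)·-3.000 - (2)·-3.000) / (8) = -2.125
  β = (6 - (-1)·-1.000 - (3)·-3.000) / (-8) = -1.750
  γ = (6 - (4)·-1.000 - (-4)·-3.000) / (-12) = 0.167
Iteration 2:
  α = (-11 - (-4)·-1.750 - (2)·0.167) / (8) = -2.292
  β = (6 - (-1)·-2.125 - (3)·0.167) / (-8) = -0.422
  γ = (6 - (4)·-2.125 - (-4)·-1.750) / (-12) = -0.625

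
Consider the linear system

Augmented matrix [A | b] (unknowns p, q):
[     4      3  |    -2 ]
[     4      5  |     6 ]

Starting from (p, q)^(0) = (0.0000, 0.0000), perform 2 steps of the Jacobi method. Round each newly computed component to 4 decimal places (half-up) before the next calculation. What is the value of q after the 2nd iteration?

Iteration 1:
  p = (-2 - (3)·0.0000) / (4) = -0.5000
  q = (6 - (4)·0.0000) / (5) = 1.2000
Iteration 2:
  p = (-2 - (3)·1.2000) / (4) = -1.4000
  q = (6 - (4)·-0.5000) / (5) = 1.6000

1.6000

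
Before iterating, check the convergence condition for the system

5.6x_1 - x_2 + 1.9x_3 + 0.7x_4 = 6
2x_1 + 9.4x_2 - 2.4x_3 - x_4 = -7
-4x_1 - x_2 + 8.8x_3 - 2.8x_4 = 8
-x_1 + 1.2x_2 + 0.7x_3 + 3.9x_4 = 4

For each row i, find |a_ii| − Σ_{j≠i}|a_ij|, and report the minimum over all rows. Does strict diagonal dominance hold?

1

row 1: |5.6| − (1+1.9+0.7) = 2
row 2: |9.4| − (2+2.4+1) = 4
row 3: |8.8| − (4+1+2.8) = 1
row 4: |3.9| − (1+1.2+0.7) = 1
minimum over rows = 1 → strictly diagonally dominant (convergence guaranteed)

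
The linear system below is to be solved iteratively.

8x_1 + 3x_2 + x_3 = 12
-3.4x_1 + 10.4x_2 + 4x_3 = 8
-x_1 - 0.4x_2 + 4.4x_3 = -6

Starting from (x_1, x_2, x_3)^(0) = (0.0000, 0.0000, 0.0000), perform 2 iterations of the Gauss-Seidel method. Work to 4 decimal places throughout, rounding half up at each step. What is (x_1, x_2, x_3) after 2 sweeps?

Iteration 1:
  x_1 = (12 - (3)·0.0000 - (1)·0.0000) / (8) = 1.5000
  x_2 = (8 - (-3.4)·1.5000 - (4)·0.0000) / (10.4) = 1.2596
  x_3 = (-6 - (-1)·1.5000 - (-0.4)·1.2596) / (4.4) = -0.9082
Iteration 2:
  x_1 = (12 - (3)·1.2596 - (1)·-0.9082) / (8) = 1.1412
  x_2 = (8 - (-3.4)·1.1412 - (4)·-0.9082) / (10.4) = 1.4916
  x_3 = (-6 - (-1)·1.1412 - (-0.4)·1.4916) / (4.4) = -0.9687

(1.1412, 1.4916, -0.9687)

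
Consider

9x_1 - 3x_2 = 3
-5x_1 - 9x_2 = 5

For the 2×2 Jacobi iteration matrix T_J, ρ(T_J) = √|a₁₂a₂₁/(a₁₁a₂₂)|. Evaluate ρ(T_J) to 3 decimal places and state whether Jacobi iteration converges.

a₁₂a₂₁/(a₁₁a₂₂) = (-3)·(-5) / ((9)·(-9)) = -0.185185
ρ = √|-0.185185| = √0.185185 = 0.430
ρ < 1, so Jacobi converges

0.430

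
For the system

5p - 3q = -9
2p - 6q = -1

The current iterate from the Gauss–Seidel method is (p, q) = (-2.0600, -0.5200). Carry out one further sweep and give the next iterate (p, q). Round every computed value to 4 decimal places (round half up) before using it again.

(-2.1120, -0.5373)

One sweep:
  p = (-9 - (-3)·-0.5200) / (5) = -2.1120
  q = (-1 - (2)·-2.1120) / (-6) = -0.5373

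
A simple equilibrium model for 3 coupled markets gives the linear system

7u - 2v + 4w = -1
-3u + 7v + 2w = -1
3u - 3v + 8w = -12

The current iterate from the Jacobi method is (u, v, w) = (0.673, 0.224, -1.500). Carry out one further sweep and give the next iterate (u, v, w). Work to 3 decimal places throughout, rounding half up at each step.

(0.778, 0.574, -1.668)

One sweep:
  u = (-1 - (-2)·0.224 - (4)·-1.500) / (7) = 0.778
  v = (-1 - (-3)·0.673 - (2)·-1.500) / (7) = 0.574
  w = (-12 - (3)·0.673 - (-3)·0.224) / (8) = -1.668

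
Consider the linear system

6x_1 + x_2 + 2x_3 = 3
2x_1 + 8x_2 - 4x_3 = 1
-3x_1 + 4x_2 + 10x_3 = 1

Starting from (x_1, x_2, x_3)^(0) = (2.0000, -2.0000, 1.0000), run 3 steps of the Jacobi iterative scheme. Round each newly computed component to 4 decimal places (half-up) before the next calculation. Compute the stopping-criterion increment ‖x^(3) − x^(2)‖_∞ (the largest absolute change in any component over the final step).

Iteration 1:
  x_1 = (3 - (1)·-2.0000 - (2)·1.0000) / (6) = 0.5000
  x_2 = (1 - (2)·2.0000 - (-4)·1.0000) / (8) = 0.1250
  x_3 = (1 - (-3)·2.0000 - (4)·-2.0000) / (10) = 1.5000
Iteration 2:
  x_1 = (3 - (1)·0.1250 - (2)·1.5000) / (6) = -0.0208
  x_2 = (1 - (2)·0.5000 - (-4)·1.5000) / (8) = 0.7500
  x_3 = (1 - (-3)·0.5000 - (4)·0.1250) / (10) = 0.2000
Iteration 3:
  x_1 = (3 - (1)·0.7500 - (2)·0.2000) / (6) = 0.3083
  x_2 = (1 - (2)·-0.0208 - (-4)·0.2000) / (8) = 0.2302
  x_3 = (1 - (-3)·-0.0208 - (4)·0.7500) / (10) = -0.2062
Change: (0.3291, -0.5198, -0.4062) → max |·| = 0.5198

0.5198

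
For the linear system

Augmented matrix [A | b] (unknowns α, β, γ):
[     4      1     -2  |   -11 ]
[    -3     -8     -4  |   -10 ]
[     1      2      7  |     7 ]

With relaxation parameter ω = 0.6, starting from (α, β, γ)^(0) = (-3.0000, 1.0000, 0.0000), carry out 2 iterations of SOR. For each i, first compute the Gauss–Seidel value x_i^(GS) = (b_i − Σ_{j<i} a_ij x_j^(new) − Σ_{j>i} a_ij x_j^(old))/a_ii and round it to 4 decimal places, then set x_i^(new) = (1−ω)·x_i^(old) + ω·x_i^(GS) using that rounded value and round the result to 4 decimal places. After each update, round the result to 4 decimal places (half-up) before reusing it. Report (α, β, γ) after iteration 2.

Iteration 1:
  α: GS value = (-11 - (1)·1.0000 - (-2)·0.0000) / (4) = -3.0000;  α ← (1−ω)·-3.0000 + ω·-3.0000 = -3.0000
  β: GS value = (-10 - (-3)·-3.0000 - (-4)·0.0000) / (-8) = 2.3750;  β ← (1−ω)·1.0000 + ω·2.3750 = 1.8250
  γ: GS value = (7 - (1)·-3.0000 - (2)·1.8250) / (7) = 0.9071;  γ ← (1−ω)·0.0000 + ω·0.9071 = 0.5443
Iteration 2:
  α: GS value = (-11 - (1)·1.8250 - (-2)·0.5443) / (4) = -2.9341;  α ← (1−ω)·-3.0000 + ω·-2.9341 = -2.9605
  β: GS value = (-10 - (-3)·-2.9605 - (-4)·0.5443) / (-8) = 2.0880;  β ← (1−ω)·1.8250 + ω·2.0880 = 1.9828
  γ: GS value = (7 - (1)·-2.9605 - (2)·1.9828) / (7) = 0.8564;  γ ← (1−ω)·0.5443 + ω·0.8564 = 0.7316

(-2.9605, 1.9828, 0.7316)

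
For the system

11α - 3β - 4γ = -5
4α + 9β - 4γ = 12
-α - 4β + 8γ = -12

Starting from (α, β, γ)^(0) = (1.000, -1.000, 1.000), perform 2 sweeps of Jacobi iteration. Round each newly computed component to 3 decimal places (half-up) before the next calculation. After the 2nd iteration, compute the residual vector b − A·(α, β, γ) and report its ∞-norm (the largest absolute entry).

Iteration 1:
  α = (-5 - (-3)·-1.000 - (-4)·1.000) / (11) = -0.364
  β = (12 - (4)·1.000 - (-4)·1.000) / (9) = 1.333
  γ = (-12 - (-1)·1.000 - (-4)·-1.000) / (8) = -1.875
Iteration 2:
  α = (-5 - (-3)·1.333 - (-4)·-1.875) / (11) = -0.773
  β = (12 - (4)·-0.364 - (-4)·-1.875) / (9) = 0.662
  γ = (-12 - (-1)·-0.364 - (-4)·1.333) / (8) = -0.879
Residual b − A·x = (1.973, 5.618, -3.093); ∞-norm = 5.618

5.618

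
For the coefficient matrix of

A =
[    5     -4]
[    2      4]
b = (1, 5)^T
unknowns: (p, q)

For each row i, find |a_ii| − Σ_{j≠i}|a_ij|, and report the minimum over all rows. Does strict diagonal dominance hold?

1

row 1: |5| − (4) = 1
row 2: |4| − (2) = 2
minimum over rows = 1 → strictly diagonally dominant (convergence guaranteed)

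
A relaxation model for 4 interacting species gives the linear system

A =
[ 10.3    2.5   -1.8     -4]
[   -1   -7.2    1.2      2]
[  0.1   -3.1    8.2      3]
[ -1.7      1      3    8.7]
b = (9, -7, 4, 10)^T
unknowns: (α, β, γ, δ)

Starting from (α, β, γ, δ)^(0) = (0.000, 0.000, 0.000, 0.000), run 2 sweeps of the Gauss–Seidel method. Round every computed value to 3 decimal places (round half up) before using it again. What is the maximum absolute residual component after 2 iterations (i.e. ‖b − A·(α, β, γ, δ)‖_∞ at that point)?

0.910

Iteration 1:
  α = (9 - (2.5)·0.000 - (-1.8)·0.000 - (-4)·0.000) / (10.3) = 0.874
  β = (-7 - (-1)·0.874 - (1.2)·0.000 - (2)·0.000) / (-7.2) = 0.851
  γ = (4 - (0.1)·0.874 - (-3.1)·0.851 - (3)·0.000) / (8.2) = 0.799
  δ = (10 - (-1.7)·0.874 - (1)·0.851 - (3)·0.799) / (8.7) = 0.947
Iteration 2:
  α = (9 - (2.5)·0.851 - (-1.8)·0.799 - (-4)·0.947) / (10.3) = 1.175
  β = (-7 - (-1)·1.175 - (1.2)·0.799 - (2)·0.947) / (-7.2) = 1.205
  γ = (4 - (0.1)·1.175 - (-3.1)·1.205 - (3)·0.947) / (8.2) = 0.583
  δ = (10 - (-1.7)·1.175 - (1)·1.205 - (3)·0.583) / (8.7) = 1.039
Residual b − A·x = (-0.910, 0.073, -0.280, 0.004); ∞-norm = 0.910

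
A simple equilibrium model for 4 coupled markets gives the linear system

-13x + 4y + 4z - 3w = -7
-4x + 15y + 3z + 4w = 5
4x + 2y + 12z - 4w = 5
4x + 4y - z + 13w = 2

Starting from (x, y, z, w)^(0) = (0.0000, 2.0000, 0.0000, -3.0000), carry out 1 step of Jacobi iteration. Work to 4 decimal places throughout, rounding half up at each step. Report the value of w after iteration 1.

Iteration 1:
  x = (-7 - (4)·2.0000 - (4)·0.0000 - (-3)·-3.0000) / (-13) = 1.8462
  y = (5 - (-4)·0.0000 - (3)·0.0000 - (4)·-3.0000) / (15) = 1.1333
  z = (5 - (4)·0.0000 - (2)·2.0000 - (-4)·-3.0000) / (12) = -0.9167
  w = (2 - (4)·0.0000 - (4)·2.0000 - (-1)·0.0000) / (13) = -0.4615

-0.4615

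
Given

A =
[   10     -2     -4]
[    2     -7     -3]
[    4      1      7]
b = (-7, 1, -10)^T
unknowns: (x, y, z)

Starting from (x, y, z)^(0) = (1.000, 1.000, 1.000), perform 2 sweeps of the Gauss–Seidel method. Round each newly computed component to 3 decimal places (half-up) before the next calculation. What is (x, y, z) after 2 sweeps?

Iteration 1:
  x = (-7 - (-2)·1.000 - (-4)·1.000) / (10) = -0.100
  y = (1 - (2)·-0.100 - (-3)·1.000) / (-7) = -0.600
  z = (-10 - (4)·-0.100 - (1)·-0.600) / (7) = -1.286
Iteration 2:
  x = (-7 - (-2)·-0.600 - (-4)·-1.286) / (10) = -1.334
  y = (1 - (2)·-1.334 - (-3)·-1.286) / (-7) = 0.027
  z = (-10 - (4)·-1.334 - (1)·0.027) / (7) = -0.670

(-1.334, 0.027, -0.670)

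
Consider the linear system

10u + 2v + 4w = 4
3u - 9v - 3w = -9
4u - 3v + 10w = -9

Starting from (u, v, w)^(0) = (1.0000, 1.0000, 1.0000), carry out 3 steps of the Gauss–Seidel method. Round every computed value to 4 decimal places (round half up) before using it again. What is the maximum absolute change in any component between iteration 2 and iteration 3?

0.1357

Iteration 1:
  u = (4 - (2)·1.0000 - (4)·1.0000) / (10) = -0.2000
  v = (-9 - (3)·-0.2000 - (-3)·1.0000) / (-9) = 0.6000
  w = (-9 - (4)·-0.2000 - (-3)·0.6000) / (10) = -0.6400
Iteration 2:
  u = (4 - (2)·0.6000 - (4)·-0.6400) / (10) = 0.5360
  v = (-9 - (3)·0.5360 - (-3)·-0.6400) / (-9) = 1.3920
  w = (-9 - (4)·0.5360 - (-3)·1.3920) / (10) = -0.6968
Iteration 3:
  u = (4 - (2)·1.3920 - (4)·-0.6968) / (10) = 0.4003
  v = (-9 - (3)·0.4003 - (-3)·-0.6968) / (-9) = 1.3657
  w = (-9 - (4)·0.4003 - (-3)·1.3657) / (10) = -0.6504
Change: (-0.1357, -0.0263, 0.0464) → max |·| = 0.1357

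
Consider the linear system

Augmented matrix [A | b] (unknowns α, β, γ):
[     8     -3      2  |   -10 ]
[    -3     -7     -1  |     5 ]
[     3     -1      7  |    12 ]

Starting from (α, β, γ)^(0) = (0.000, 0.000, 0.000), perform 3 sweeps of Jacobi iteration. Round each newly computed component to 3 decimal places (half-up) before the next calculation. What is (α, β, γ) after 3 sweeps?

Iteration 1:
  α = (-10 - (-3)·0.000 - (2)·0.000) / (8) = -1.250
  β = (5 - (-3)·0.000 - (-1)·0.000) / (-7) = -0.714
  γ = (12 - (3)·0.000 - (-1)·0.000) / (7) = 1.714
Iteration 2:
  α = (-10 - (-3)·-0.714 - (2)·1.714) / (8) = -1.946
  β = (5 - (-3)·-1.250 - (-1)·1.714) / (-7) = -0.423
  γ = (12 - (3)·-1.250 - (-1)·-0.714) / (7) = 2.148
Iteration 3:
  α = (-10 - (-3)·-0.423 - (2)·2.148) / (8) = -1.946
  β = (5 - (-3)·-1.946 - (-1)·2.148) / (-7) = -0.187
  γ = (12 - (3)·-1.946 - (-1)·-0.423) / (7) = 2.488

(-1.946, -0.187, 2.488)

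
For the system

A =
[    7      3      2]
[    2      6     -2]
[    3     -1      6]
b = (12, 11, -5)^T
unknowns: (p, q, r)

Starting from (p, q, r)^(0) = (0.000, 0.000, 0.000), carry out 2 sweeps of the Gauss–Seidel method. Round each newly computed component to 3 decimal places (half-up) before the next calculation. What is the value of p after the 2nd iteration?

Iteration 1:
  p = (12 - (3)·0.000 - (2)·0.000) / (7) = 1.714
  q = (11 - (2)·1.714 - (-2)·0.000) / (6) = 1.262
  r = (-5 - (3)·1.714 - (-1)·1.262) / (6) = -1.480
Iteration 2:
  p = (12 - (3)·1.262 - (2)·-1.480) / (7) = 1.596
  q = (11 - (2)·1.596 - (-2)·-1.480) / (6) = 0.808
  r = (-5 - (3)·1.596 - (-1)·0.808) / (6) = -1.497

1.596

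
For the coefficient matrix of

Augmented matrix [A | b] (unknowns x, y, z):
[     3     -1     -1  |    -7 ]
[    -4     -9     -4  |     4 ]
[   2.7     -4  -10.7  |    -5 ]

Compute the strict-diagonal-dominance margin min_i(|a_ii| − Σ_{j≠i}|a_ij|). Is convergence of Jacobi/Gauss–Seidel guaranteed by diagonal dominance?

1

row 1: |3| − (1+1) = 1
row 2: |-9| − (4+4) = 1
row 3: |-10.7| − (2.7+4) = 4
minimum over rows = 1 → strictly diagonally dominant (convergence guaranteed)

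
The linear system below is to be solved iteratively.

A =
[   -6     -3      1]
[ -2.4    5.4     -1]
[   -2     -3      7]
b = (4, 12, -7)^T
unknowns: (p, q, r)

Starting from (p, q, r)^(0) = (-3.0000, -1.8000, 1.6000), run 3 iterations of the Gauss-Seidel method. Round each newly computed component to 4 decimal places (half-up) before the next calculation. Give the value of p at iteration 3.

Iteration 1:
  p = (4 - (-3)·-1.8000 - (1)·1.6000) / (-6) = 0.5000
  q = (12 - (-2.4)·0.5000 - (-1)·1.6000) / (5.4) = 2.7407
  r = (-7 - (-2)·0.5000 - (-3)·2.7407) / (7) = 0.3174
Iteration 2:
  p = (4 - (-3)·2.7407 - (1)·0.3174) / (-6) = -1.9841
  q = (12 - (-2.4)·-1.9841 - (-1)·0.3174) / (5.4) = 1.3992
  r = (-7 - (-2)·-1.9841 - (-3)·1.3992) / (7) = -0.9672
Iteration 3:
  p = (4 - (-3)·1.3992 - (1)·-0.9672) / (-6) = -1.5275
  q = (12 - (-2.4)·-1.5275 - (-1)·-0.9672) / (5.4) = 1.3642
  r = (-7 - (-2)·-1.5275 - (-3)·1.3642) / (7) = -0.8518

-1.5275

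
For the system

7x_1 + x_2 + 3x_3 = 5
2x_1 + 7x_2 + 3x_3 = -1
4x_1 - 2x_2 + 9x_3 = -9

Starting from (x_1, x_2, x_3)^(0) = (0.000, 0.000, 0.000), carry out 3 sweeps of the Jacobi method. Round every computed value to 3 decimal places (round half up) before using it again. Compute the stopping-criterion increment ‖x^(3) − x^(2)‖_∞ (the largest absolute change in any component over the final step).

Iteration 1:
  x_1 = (5 - (1)·0.000 - (3)·0.000) / (7) = 0.714
  x_2 = (-1 - (2)·0.000 - (3)·0.000) / (7) = -0.143
  x_3 = (-9 - (4)·0.000 - (-2)·0.000) / (9) = -1.000
Iteration 2:
  x_1 = (5 - (1)·-0.143 - (3)·-1.000) / (7) = 1.163
  x_2 = (-1 - (2)·0.714 - (3)·-1.000) / (7) = 0.082
  x_3 = (-9 - (4)·0.714 - (-2)·-0.143) / (9) = -1.349
Iteration 3:
  x_1 = (5 - (1)·0.082 - (3)·-1.349) / (7) = 1.281
  x_2 = (-1 - (2)·1.163 - (3)·-1.349) / (7) = 0.103
  x_3 = (-9 - (4)·1.163 - (-2)·0.082) / (9) = -1.499
Change: (0.118, 0.021, -0.150) → max |·| = 0.150

0.150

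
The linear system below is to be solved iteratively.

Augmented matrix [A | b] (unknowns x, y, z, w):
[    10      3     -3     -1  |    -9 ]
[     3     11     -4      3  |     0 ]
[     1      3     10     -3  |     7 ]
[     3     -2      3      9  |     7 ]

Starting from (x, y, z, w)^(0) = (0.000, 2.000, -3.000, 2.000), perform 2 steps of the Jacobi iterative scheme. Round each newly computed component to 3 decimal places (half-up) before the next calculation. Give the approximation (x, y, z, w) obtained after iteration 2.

Iteration 1:
  x = (-9 - (3)·2.000 - (-3)·-3.000 - (-1)·2.000) / (10) = -2.200
  y = (0 - (3)·0.000 - (-4)·-3.000 - (3)·2.000) / (11) = -1.636
  z = (7 - (1)·0.000 - (3)·2.000 - (-3)·2.000) / (10) = 0.700
  w = (7 - (3)·0.000 - (-2)·2.000 - (3)·-3.000) / (9) = 2.222
Iteration 2:
  x = (-9 - (3)·-1.636 - (-3)·0.700 - (-1)·2.222) / (10) = 0.023
  y = (0 - (3)·-2.200 - (-4)·0.700 - (3)·2.222) / (11) = 0.249
  z = (7 - (1)·-2.200 - (3)·-1.636 - (-3)·2.222) / (10) = 2.077
  w = (7 - (3)·-2.200 - (-2)·-1.636 - (3)·0.700) / (9) = 0.914

(0.023, 0.249, 2.077, 0.914)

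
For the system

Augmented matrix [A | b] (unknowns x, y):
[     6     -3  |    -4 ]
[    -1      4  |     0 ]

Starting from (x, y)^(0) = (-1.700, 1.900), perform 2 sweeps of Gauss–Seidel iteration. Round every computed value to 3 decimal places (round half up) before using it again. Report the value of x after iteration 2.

Iteration 1:
  x = (-4 - (-3)·1.900) / (6) = 0.283
  y = (0 - (-1)·0.283) / (4) = 0.071
Iteration 2:
  x = (-4 - (-3)·0.071) / (6) = -0.631
  y = (0 - (-1)·-0.631) / (4) = -0.158

-0.631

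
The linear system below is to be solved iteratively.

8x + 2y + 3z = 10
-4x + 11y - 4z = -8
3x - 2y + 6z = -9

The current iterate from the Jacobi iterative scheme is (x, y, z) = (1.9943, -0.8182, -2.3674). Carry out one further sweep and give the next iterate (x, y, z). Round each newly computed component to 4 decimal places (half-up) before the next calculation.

One sweep:
  x = (10 - (2)·-0.8182 - (3)·-2.3674) / (8) = 2.3423
  y = (-8 - (-4)·1.9943 - (-4)·-2.3674) / (11) = -0.8629
  z = (-9 - (3)·1.9943 - (-2)·-0.8182) / (6) = -2.7699

(2.3423, -0.8629, -2.7699)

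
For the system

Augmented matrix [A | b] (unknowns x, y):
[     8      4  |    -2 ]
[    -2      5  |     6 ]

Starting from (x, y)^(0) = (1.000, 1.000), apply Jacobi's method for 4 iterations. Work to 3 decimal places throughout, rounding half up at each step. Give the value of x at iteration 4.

Iteration 1:
  x = (-2 - (4)·1.000) / (8) = -0.750
  y = (6 - (-2)·1.000) / (5) = 1.600
Iteration 2:
  x = (-2 - (4)·1.600) / (8) = -1.050
  y = (6 - (-2)·-0.750) / (5) = 0.900
Iteration 3:
  x = (-2 - (4)·0.900) / (8) = -0.700
  y = (6 - (-2)·-1.050) / (5) = 0.780
Iteration 4:
  x = (-2 - (4)·0.780) / (8) = -0.640
  y = (6 - (-2)·-0.700) / (5) = 0.920

-0.640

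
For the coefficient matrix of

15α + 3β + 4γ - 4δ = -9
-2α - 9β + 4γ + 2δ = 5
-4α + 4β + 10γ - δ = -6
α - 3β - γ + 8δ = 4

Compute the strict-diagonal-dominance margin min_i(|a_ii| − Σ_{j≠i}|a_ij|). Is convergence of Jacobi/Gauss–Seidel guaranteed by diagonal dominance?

row 1: |15| − (3+4+4) = 4
row 2: |-9| − (2+4+2) = 1
row 3: |10| − (4+4+1) = 1
row 4: |8| − (1+3+1) = 3
minimum over rows = 1 → strictly diagonally dominant (convergence guaranteed)

1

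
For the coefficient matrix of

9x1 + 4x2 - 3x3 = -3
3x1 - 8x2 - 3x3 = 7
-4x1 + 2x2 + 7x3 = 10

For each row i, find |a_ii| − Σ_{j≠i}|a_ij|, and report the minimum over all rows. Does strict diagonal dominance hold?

1

row 1: |9| − (4+3) = 2
row 2: |-8| − (3+3) = 2
row 3: |7| − (4+2) = 1
minimum over rows = 1 → strictly diagonally dominant (convergence guaranteed)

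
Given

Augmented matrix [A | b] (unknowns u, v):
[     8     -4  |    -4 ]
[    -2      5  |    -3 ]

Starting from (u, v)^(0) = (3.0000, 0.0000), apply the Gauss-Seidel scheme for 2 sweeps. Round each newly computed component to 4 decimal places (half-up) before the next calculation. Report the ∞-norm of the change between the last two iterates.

Iteration 1:
  u = (-4 - (-4)·0.0000) / (8) = -0.5000
  v = (-3 - (-2)·-0.5000) / (5) = -0.8000
Iteration 2:
  u = (-4 - (-4)·-0.8000) / (8) = -0.9000
  v = (-3 - (-2)·-0.9000) / (5) = -0.9600
Change: (-0.4000, -0.1600) → max |·| = 0.4000

0.4000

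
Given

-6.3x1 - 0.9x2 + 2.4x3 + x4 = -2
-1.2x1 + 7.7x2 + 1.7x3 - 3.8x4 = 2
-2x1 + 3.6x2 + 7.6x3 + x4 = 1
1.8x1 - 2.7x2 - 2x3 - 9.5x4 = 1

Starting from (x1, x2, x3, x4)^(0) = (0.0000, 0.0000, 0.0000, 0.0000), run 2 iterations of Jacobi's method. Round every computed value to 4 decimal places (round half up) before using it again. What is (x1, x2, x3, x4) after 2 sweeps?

Iteration 1:
  x1 = (-2 - (-0.9)·0.0000 - (2.4)·0.0000 - (1)·0.0000) / (-6.3) = 0.3175
  x2 = (2 - (-1.2)·0.0000 - (1.7)·0.0000 - (-3.8)·0.0000) / (7.7) = 0.2597
  x3 = (1 - (-2)·0.0000 - (3.6)·0.0000 - (1)·0.0000) / (7.6) = 0.1316
  x4 = (1 - (1.8)·0.0000 - (-2.7)·0.0000 - (-2)·0.0000) / (-9.5) = -0.1053
Iteration 2:
  x1 = (-2 - (-0.9)·0.2597 - (2.4)·0.1316 - (1)·-0.1053) / (-6.3) = 0.3138
  x2 = (2 - (-1.2)·0.3175 - (1.7)·0.1316 - (-3.8)·-0.1053) / (7.7) = 0.2282
  x3 = (1 - (-2)·0.3175 - (3.6)·0.2597 - (1)·-0.1053) / (7.6) = 0.1060
  x4 = (1 - (1.8)·0.3175 - (-2.7)·0.2597 - (-2)·0.1316) / (-9.5) = -0.1466

(0.3138, 0.2282, 0.1060, -0.1466)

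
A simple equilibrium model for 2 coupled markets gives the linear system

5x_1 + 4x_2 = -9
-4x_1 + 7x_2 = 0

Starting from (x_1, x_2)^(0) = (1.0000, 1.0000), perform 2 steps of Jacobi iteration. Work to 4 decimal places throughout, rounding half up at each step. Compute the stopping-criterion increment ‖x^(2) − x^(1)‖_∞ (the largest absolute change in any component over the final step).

2.0571

Iteration 1:
  x_1 = (-9 - (4)·1.0000) / (5) = -2.6000
  x_2 = (0 - (-4)·1.0000) / (7) = 0.5714
Iteration 2:
  x_1 = (-9 - (4)·0.5714) / (5) = -2.2571
  x_2 = (0 - (-4)·-2.6000) / (7) = -1.4857
Change: (0.3429, -2.0571) → max |·| = 2.0571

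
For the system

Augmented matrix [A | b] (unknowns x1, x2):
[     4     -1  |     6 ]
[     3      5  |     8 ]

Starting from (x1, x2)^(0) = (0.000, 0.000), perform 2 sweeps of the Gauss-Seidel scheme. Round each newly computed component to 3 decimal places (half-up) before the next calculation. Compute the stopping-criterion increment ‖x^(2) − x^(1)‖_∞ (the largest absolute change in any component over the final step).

0.175

Iteration 1:
  x1 = (6 - (-1)·0.000) / (4) = 1.500
  x2 = (8 - (3)·1.500) / (5) = 0.700
Iteration 2:
  x1 = (6 - (-1)·0.700) / (4) = 1.675
  x2 = (8 - (3)·1.675) / (5) = 0.595
Change: (0.175, -0.105) → max |·| = 0.175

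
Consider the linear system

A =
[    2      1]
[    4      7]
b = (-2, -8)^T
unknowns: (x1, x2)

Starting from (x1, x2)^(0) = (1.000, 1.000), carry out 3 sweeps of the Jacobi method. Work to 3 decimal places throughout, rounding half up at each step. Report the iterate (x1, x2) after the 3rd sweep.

Iteration 1:
  x1 = (-2 - (1)·1.000) / (2) = -1.500
  x2 = (-8 - (4)·1.000) / (7) = -1.714
Iteration 2:
  x1 = (-2 - (1)·-1.714) / (2) = -0.143
  x2 = (-8 - (4)·-1.500) / (7) = -0.286
Iteration 3:
  x1 = (-2 - (1)·-0.286) / (2) = -0.857
  x2 = (-8 - (4)·-0.143) / (7) = -1.061

(-0.857, -1.061)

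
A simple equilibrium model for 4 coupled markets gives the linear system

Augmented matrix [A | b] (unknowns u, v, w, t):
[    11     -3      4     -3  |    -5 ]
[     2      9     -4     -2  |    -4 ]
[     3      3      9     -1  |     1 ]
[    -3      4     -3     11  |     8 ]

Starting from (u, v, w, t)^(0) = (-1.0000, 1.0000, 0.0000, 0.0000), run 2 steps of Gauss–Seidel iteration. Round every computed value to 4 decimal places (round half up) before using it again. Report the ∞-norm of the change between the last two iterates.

Iteration 1:
  u = (-5 - (-3)·1.0000 - (4)·0.0000 - (-3)·0.0000) / (11) = -0.1818
  v = (-4 - (2)·-0.1818 - (-4)·0.0000 - (-2)·0.0000) / (9) = -0.4040
  w = (1 - (3)·-0.1818 - (3)·-0.4040 - (-1)·0.0000) / (9) = 0.3064
  t = (8 - (-3)·-0.1818 - (4)·-0.4040 - (-3)·0.3064) / (11) = 0.9082
Iteration 2:
  u = (-5 - (-3)·-0.4040 - (4)·0.3064 - (-3)·0.9082) / (11) = -0.4285
  v = (-4 - (2)·-0.4285 - (-4)·0.3064 - (-2)·0.9082) / (9) = -0.0112
  w = (1 - (3)·-0.4285 - (3)·-0.0112 - (-1)·0.9082) / (9) = 0.3586
  t = (8 - (-3)·-0.4285 - (4)·-0.0112 - (-3)·0.3586) / (11) = 0.7123
Change: (-0.2467, 0.3928, 0.0522, -0.1959) → max |·| = 0.3928

0.3928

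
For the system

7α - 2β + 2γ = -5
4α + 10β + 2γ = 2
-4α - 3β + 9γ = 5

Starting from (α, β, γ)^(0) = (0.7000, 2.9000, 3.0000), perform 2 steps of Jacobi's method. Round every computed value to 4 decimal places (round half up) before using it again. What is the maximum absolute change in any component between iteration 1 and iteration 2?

1.8346

Iteration 1:
  α = (-5 - (-2)·2.9000 - (2)·3.0000) / (7) = -0.7429
  β = (2 - (4)·0.7000 - (2)·3.0000) / (10) = -0.6800
  γ = (5 - (-4)·0.7000 - (-3)·2.9000) / (9) = 1.8333
Iteration 2:
  α = (-5 - (-2)·-0.6800 - (2)·1.8333) / (7) = -1.4324
  β = (2 - (4)·-0.7429 - (2)·1.8333) / (10) = 0.1305
  γ = (5 - (-4)·-0.7429 - (-3)·-0.6800) / (9) = -0.0013
Change: (-0.6895, 0.8105, -1.8346) → max |·| = 1.8346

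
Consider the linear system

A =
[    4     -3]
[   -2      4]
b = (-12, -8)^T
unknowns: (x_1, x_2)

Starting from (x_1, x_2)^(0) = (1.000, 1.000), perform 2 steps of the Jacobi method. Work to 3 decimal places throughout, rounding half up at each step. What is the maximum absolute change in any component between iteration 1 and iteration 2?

Iteration 1:
  x_1 = (-12 - (-3)·1.000) / (4) = -2.250
  x_2 = (-8 - (-2)·1.000) / (4) = -1.500
Iteration 2:
  x_1 = (-12 - (-3)·-1.500) / (4) = -4.125
  x_2 = (-8 - (-2)·-2.250) / (4) = -3.125
Change: (-1.875, -1.625) → max |·| = 1.875

1.875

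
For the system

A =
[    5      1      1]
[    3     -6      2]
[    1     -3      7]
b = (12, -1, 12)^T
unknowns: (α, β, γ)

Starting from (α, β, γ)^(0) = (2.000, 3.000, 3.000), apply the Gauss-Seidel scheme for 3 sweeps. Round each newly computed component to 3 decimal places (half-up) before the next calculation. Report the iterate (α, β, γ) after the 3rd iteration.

(1.609, 1.714, 2.219)

Iteration 1:
  α = (12 - (1)·3.000 - (1)·3.000) / (5) = 1.200
  β = (-1 - (3)·1.200 - (2)·3.000) / (-6) = 1.767
  γ = (12 - (1)·1.200 - (-3)·1.767) / (7) = 2.300
Iteration 2:
  α = (12 - (1)·1.767 - (1)·2.300) / (5) = 1.587
  β = (-1 - (3)·1.587 - (2)·2.300) / (-6) = 1.727
  γ = (12 - (1)·1.587 - (-3)·1.727) / (7) = 2.228
Iteration 3:
  α = (12 - (1)·1.727 - (1)·2.228) / (5) = 1.609
  β = (-1 - (3)·1.609 - (2)·2.228) / (-6) = 1.714
  γ = (12 - (1)·1.609 - (-3)·1.714) / (7) = 2.219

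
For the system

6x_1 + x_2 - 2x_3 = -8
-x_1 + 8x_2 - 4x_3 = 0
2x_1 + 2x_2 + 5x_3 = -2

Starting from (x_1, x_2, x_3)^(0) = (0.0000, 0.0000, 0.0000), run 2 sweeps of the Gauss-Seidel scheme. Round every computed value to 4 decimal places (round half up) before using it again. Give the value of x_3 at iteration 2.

0.1175

Iteration 1:
  x_1 = (-8 - (1)·0.0000 - (-2)·0.0000) / (6) = -1.3333
  x_2 = (0 - (-1)·-1.3333 - (-4)·0.0000) / (8) = -0.1667
  x_3 = (-2 - (2)·-1.3333 - (2)·-0.1667) / (5) = 0.2000
Iteration 2:
  x_1 = (-8 - (1)·-0.1667 - (-2)·0.2000) / (6) = -1.2389
  x_2 = (0 - (-1)·-1.2389 - (-4)·0.2000) / (8) = -0.0549
  x_3 = (-2 - (2)·-1.2389 - (2)·-0.0549) / (5) = 0.1175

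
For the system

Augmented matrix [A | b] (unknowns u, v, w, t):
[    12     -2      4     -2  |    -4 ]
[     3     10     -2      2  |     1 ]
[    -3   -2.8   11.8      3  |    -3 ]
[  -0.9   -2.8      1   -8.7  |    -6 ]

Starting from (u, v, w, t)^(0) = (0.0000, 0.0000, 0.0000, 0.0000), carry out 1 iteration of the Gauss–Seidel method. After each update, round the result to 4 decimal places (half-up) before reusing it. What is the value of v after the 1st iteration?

0.2000

Iteration 1:
  u = (-4 - (-2)·0.0000 - (4)·0.0000 - (-2)·0.0000) / (12) = -0.3333
  v = (1 - (3)·-0.3333 - (-2)·0.0000 - (2)·0.0000) / (10) = 0.2000
  w = (-3 - (-3)·-0.3333 - (-2.8)·0.2000 - (3)·0.0000) / (11.8) = -0.2915
  t = (-6 - (-0.9)·-0.3333 - (-2.8)·0.2000 - (1)·-0.2915) / (-8.7) = 0.6263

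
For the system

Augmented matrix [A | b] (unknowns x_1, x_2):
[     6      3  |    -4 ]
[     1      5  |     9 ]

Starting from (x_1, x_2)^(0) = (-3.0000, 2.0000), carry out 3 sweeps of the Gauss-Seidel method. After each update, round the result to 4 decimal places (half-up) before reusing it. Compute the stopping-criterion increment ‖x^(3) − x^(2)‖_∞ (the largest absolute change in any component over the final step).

0.0067

Iteration 1:
  x_1 = (-4 - (3)·2.0000) / (6) = -1.6667
  x_2 = (9 - (1)·-1.6667) / (5) = 2.1333
Iteration 2:
  x_1 = (-4 - (3)·2.1333) / (6) = -1.7333
  x_2 = (9 - (1)·-1.7333) / (5) = 2.1467
Iteration 3:
  x_1 = (-4 - (3)·2.1467) / (6) = -1.7400
  x_2 = (9 - (1)·-1.7400) / (5) = 2.1480
Change: (-0.0067, 0.0013) → max |·| = 0.0067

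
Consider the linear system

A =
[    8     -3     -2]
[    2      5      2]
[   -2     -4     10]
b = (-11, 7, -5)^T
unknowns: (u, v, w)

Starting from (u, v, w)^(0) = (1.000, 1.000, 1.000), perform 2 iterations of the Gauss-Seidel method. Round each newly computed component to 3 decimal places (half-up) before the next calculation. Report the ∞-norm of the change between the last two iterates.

Iteration 1:
  u = (-11 - (-3)·1.000 - (-2)·1.000) / (8) = -0.750
  v = (7 - (2)·-0.750 - (2)·1.000) / (5) = 1.300
  w = (-5 - (-2)·-0.750 - (-4)·1.300) / (10) = -0.130
Iteration 2:
  u = (-11 - (-3)·1.300 - (-2)·-0.130) / (8) = -0.920
  v = (7 - (2)·-0.920 - (2)·-0.130) / (5) = 1.820
  w = (-5 - (-2)·-0.920 - (-4)·1.820) / (10) = 0.044
Change: (-0.170, 0.520, 0.174) → max |·| = 0.520

0.520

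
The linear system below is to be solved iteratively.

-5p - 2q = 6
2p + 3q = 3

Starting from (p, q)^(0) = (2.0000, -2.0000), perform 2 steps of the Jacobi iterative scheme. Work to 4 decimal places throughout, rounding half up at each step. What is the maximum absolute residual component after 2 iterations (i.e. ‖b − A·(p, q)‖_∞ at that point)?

Iteration 1:
  p = (6 - (-2)·-2.0000) / (-5) = -0.4000
  q = (3 - (2)·2.0000) / (3) = -0.3333
Iteration 2:
  p = (6 - (-2)·-0.3333) / (-5) = -1.0667
  q = (3 - (2)·-0.4000) / (3) = 1.2667
Residual b − A·x = (3.1999, 1.3333); ∞-norm = 3.1999

3.1999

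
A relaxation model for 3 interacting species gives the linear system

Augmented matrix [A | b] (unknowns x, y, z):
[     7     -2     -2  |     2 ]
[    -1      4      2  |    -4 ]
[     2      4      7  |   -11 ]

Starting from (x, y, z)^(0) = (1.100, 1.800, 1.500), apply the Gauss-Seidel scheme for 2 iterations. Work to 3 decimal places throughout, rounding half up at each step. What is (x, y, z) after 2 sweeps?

Iteration 1:
  x = (2 - (-2)·1.800 - (-2)·1.500) / (7) = 1.229
  y = (-4 - (-1)·1.229 - (2)·1.500) / (4) = -1.443
  z = (-11 - (2)·1.229 - (4)·-1.443) / (7) = -1.098
Iteration 2:
  x = (2 - (-2)·-1.443 - (-2)·-1.098) / (7) = -0.440
  y = (-4 - (-1)·-0.440 - (2)·-1.098) / (4) = -0.561
  z = (-11 - (2)·-0.440 - (4)·-0.561) / (7) = -1.125

(-0.440, -0.561, -1.125)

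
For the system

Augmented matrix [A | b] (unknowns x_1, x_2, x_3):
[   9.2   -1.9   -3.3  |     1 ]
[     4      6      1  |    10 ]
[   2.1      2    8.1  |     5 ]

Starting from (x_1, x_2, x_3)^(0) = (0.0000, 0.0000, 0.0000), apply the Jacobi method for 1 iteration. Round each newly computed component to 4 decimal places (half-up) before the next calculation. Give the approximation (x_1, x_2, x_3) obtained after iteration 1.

Iteration 1:
  x_1 = (1 - (-1.9)·0.0000 - (-3.3)·0.0000) / (9.2) = 0.1087
  x_2 = (10 - (4)·0.0000 - (1)·0.0000) / (6) = 1.6667
  x_3 = (5 - (2.1)·0.0000 - (2)·0.0000) / (8.1) = 0.6173

(0.1087, 1.6667, 0.6173)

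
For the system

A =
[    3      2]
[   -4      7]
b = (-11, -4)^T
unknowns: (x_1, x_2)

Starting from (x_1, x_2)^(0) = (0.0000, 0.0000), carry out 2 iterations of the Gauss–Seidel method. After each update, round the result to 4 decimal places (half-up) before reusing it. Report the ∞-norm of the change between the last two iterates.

Iteration 1:
  x_1 = (-11 - (2)·0.0000) / (3) = -3.6667
  x_2 = (-4 - (-4)·-3.6667) / (7) = -2.6667
Iteration 2:
  x_1 = (-11 - (2)·-2.6667) / (3) = -1.8889
  x_2 = (-4 - (-4)·-1.8889) / (7) = -1.6508
Change: (1.7778, 1.0159) → max |·| = 1.7778

1.7778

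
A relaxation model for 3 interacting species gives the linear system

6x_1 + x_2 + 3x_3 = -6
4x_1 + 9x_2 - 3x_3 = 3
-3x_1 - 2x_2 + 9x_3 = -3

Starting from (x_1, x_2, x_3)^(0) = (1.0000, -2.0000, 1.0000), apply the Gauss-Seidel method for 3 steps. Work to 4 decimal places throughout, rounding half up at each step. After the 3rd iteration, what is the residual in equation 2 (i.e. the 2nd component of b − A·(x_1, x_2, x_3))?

0.0757

Iteration 1:
  x_1 = (-6 - (1)·-2.0000 - (3)·1.0000) / (6) = -1.1667
  x_2 = (3 - (4)·-1.1667 - (-3)·1.0000) / (9) = 1.1852
  x_3 = (-3 - (-3)·-1.1667 - (-2)·1.1852) / (9) = -0.4589
Iteration 2:
  x_1 = (-6 - (1)·1.1852 - (3)·-0.4589) / (6) = -0.9681
  x_2 = (3 - (4)·-0.9681 - (-3)·-0.4589) / (9) = 0.6106
  x_3 = (-3 - (-3)·-0.9681 - (-2)·0.6106) / (9) = -0.5203
Iteration 3:
  x_1 = (-6 - (1)·0.6106 - (3)·-0.5203) / (6) = -0.8416
  x_2 = (3 - (4)·-0.8416 - (-3)·-0.5203) / (9) = 0.5339
  x_3 = (-3 - (-3)·-0.8416 - (-2)·0.5339) / (9) = -0.4952
Residual b − A·x = (0.0013, 0.0757, -0.0002)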